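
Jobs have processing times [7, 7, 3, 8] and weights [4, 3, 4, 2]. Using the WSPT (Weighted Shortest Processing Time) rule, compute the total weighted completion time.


Compute p/w ratios and sort ascending (WSPT): [(3, 4), (7, 4), (7, 3), (8, 2)]
Compute weighted completion times:
  Job (p=3,w=4): C=3, w*C=4*3=12
  Job (p=7,w=4): C=10, w*C=4*10=40
  Job (p=7,w=3): C=17, w*C=3*17=51
  Job (p=8,w=2): C=25, w*C=2*25=50
Total weighted completion time = 153

153


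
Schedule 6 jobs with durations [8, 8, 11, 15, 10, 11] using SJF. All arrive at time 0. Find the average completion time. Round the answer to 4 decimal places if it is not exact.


SJF order (ascending): [8, 8, 10, 11, 11, 15]
Completion times:
  Job 1: burst=8, C=8
  Job 2: burst=8, C=16
  Job 3: burst=10, C=26
  Job 4: burst=11, C=37
  Job 5: burst=11, C=48
  Job 6: burst=15, C=63
Average completion = 198/6 = 33.0

33.0


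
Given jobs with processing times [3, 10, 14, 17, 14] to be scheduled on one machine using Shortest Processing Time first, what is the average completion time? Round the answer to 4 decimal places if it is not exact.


Sort jobs by processing time (SPT order): [3, 10, 14, 14, 17]
Compute completion times sequentially:
  Job 1: processing = 3, completes at 3
  Job 2: processing = 10, completes at 13
  Job 3: processing = 14, completes at 27
  Job 4: processing = 14, completes at 41
  Job 5: processing = 17, completes at 58
Sum of completion times = 142
Average completion time = 142/5 = 28.4

28.4


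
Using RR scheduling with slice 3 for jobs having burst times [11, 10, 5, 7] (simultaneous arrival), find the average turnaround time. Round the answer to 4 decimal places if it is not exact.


Time quantum = 3
Execution trace:
  J1 runs 3 units, time = 3
  J2 runs 3 units, time = 6
  J3 runs 3 units, time = 9
  J4 runs 3 units, time = 12
  J1 runs 3 units, time = 15
  J2 runs 3 units, time = 18
  J3 runs 2 units, time = 20
  J4 runs 3 units, time = 23
  J1 runs 3 units, time = 26
  J2 runs 3 units, time = 29
  J4 runs 1 units, time = 30
  J1 runs 2 units, time = 32
  J2 runs 1 units, time = 33
Finish times: [32, 33, 20, 30]
Average turnaround = 115/4 = 28.75

28.75


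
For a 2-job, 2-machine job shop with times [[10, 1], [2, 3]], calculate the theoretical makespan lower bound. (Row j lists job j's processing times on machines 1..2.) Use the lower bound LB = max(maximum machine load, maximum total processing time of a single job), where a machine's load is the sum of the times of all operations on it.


Machine loads:
  Machine 1: 10 + 2 = 12
  Machine 2: 1 + 3 = 4
Max machine load = 12
Job totals:
  Job 1: 11
  Job 2: 5
Max job total = 11
Lower bound = max(12, 11) = 12

12


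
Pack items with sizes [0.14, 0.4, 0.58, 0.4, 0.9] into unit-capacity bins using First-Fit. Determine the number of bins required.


Place items sequentially using First-Fit:
  Item 0.14 -> new Bin 1
  Item 0.4 -> Bin 1 (now 0.54)
  Item 0.58 -> new Bin 2
  Item 0.4 -> Bin 1 (now 0.94)
  Item 0.9 -> new Bin 3
Total bins used = 3

3


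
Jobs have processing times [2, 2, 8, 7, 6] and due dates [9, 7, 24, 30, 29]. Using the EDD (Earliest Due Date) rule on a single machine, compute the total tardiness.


Sort by due date (EDD order): [(2, 7), (2, 9), (8, 24), (6, 29), (7, 30)]
Compute completion times and tardiness:
  Job 1: p=2, d=7, C=2, tardiness=max(0,2-7)=0
  Job 2: p=2, d=9, C=4, tardiness=max(0,4-9)=0
  Job 3: p=8, d=24, C=12, tardiness=max(0,12-24)=0
  Job 4: p=6, d=29, C=18, tardiness=max(0,18-29)=0
  Job 5: p=7, d=30, C=25, tardiness=max(0,25-30)=0
Total tardiness = 0

0


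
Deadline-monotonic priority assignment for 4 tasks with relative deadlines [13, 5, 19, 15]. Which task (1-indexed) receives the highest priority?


Sort tasks by relative deadline (ascending):
  Task 2: deadline = 5
  Task 1: deadline = 13
  Task 4: deadline = 15
  Task 3: deadline = 19
Priority order (highest first): [2, 1, 4, 3]
Highest priority task = 2

2


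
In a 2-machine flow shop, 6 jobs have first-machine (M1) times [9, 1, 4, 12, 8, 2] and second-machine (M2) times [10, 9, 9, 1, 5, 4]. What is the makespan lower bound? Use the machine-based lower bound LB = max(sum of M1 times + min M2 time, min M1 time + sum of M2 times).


LB1 = sum(M1 times) + min(M2 times) = 36 + 1 = 37
LB2 = min(M1 times) + sum(M2 times) = 1 + 38 = 39
Lower bound = max(LB1, LB2) = max(37, 39) = 39

39


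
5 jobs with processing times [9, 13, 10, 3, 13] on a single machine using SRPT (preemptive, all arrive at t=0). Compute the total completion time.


Since all jobs arrive at t=0, SRPT equals SPT ordering.
SPT order: [3, 9, 10, 13, 13]
Completion times:
  Job 1: p=3, C=3
  Job 2: p=9, C=12
  Job 3: p=10, C=22
  Job 4: p=13, C=35
  Job 5: p=13, C=48
Total completion time = 3 + 12 + 22 + 35 + 48 = 120

120


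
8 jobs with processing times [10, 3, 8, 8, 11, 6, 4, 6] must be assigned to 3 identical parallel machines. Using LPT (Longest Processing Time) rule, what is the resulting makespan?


Sort jobs in decreasing order (LPT): [11, 10, 8, 8, 6, 6, 4, 3]
Assign each job to the least loaded machine:
  Machine 1: jobs [11, 6], load = 17
  Machine 2: jobs [10, 6, 4], load = 20
  Machine 3: jobs [8, 8, 3], load = 19
Makespan = max load = 20

20


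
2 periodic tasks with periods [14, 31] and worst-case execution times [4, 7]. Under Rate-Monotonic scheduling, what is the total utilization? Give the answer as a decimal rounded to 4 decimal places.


Compute individual utilizations (exact fractions):
  Task 1: C/T = 4/14 = 2/7 (approx. 0.2857)
  Task 2: C/T = 7/31 (approx. 0.2258)
Total utilization U = 2/7 + 7/31 = 111/217
Rounded to 4 decimal places: U = 0.5115
RM (Liu & Layland) bound for 2 tasks = 0.828427; compare with U = 111/217 (approx. 0.511521)
U <= bound, so schedulable by RM sufficient condition.

0.5115


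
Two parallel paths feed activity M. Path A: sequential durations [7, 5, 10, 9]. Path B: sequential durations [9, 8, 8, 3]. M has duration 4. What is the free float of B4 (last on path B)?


ES(B4) = sum of predecessors on chain B = 25
EF(B4) = ES + duration = 25 + 3 = 28
Successor of B4 is M. ES(M) = max(sum(A), sum(B)) = max(31, 28) = 31
Free float = ES(successor) - EF(current) = 31 - 28 = 3

3


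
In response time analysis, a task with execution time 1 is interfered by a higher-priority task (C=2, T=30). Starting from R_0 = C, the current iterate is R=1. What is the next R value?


R_next = C + ceil(R_prev / T_hp) * C_hp
ceil(1 / 30) = ceil(0.0333) = 1
Interference = 1 * 2 = 2
R_next = 1 + 2 = 3

3


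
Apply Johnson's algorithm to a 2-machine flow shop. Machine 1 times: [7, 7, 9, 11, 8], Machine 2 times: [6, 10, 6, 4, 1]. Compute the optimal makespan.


Apply Johnson's rule:
  Group 1 (a <= b): [(2, 7, 10)]
  Group 2 (a > b): [(1, 7, 6), (3, 9, 6), (4, 11, 4), (5, 8, 1)]
Optimal job order: [2, 1, 3, 4, 5]
Schedule:
  Job 2: M1 done at 7, M2 done at 17
  Job 1: M1 done at 14, M2 done at 23
  Job 3: M1 done at 23, M2 done at 29
  Job 4: M1 done at 34, M2 done at 38
  Job 5: M1 done at 42, M2 done at 43
Makespan = 43

43


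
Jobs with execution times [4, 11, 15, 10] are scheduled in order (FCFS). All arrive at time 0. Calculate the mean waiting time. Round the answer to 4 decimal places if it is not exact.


FCFS order (as given): [4, 11, 15, 10]
Waiting times:
  Job 1: wait = 0
  Job 2: wait = 4
  Job 3: wait = 15
  Job 4: wait = 30
Sum of waiting times = 49
Average waiting time = 49/4 = 12.25

12.25


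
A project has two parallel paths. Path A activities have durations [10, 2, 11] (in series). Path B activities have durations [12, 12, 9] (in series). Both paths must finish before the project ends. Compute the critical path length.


Path A total = 10 + 2 + 11 = 23
Path B total = 12 + 12 + 9 = 33
Critical path = longest path = max(23, 33) = 33

33


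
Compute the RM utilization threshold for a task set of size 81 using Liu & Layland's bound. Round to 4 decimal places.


Compute 2^(1/81) = 1.0085940916
Subtract 1: 1.0085940916 - 1 = 0.0085940916
Multiply by n: 81 * 0.0085940916 = 0.6961214196
Round to 4 dp: 0.6961

0.6961


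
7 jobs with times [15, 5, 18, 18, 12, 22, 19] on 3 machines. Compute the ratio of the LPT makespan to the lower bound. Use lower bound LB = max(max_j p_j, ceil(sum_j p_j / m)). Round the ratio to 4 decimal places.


LPT order: [22, 19, 18, 18, 15, 12, 5]
Machine loads after assignment: [39, 34, 36]
LPT makespan = 39
Lower bound = max(max_job, ceil(total/3)) = max(22, 37) = 37
Ratio = 39 / 37 = 1.0541

1.0541


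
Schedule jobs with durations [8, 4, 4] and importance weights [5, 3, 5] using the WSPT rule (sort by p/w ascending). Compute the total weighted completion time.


Compute p/w ratios and sort ascending (WSPT): [(4, 5), (4, 3), (8, 5)]
Compute weighted completion times:
  Job (p=4,w=5): C=4, w*C=5*4=20
  Job (p=4,w=3): C=8, w*C=3*8=24
  Job (p=8,w=5): C=16, w*C=5*16=80
Total weighted completion time = 124

124


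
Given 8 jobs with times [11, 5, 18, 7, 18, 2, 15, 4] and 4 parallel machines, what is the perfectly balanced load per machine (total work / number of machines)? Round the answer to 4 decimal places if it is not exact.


Total processing time = 11 + 5 + 18 + 7 + 18 + 2 + 15 + 4 = 80
Number of machines = 4
Ideal balanced load = 80 / 4 = 20.0

20.0


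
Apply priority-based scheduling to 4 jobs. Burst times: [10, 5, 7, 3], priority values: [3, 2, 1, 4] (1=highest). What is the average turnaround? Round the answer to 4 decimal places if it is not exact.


Sort by priority (ascending = highest first):
Order: [(1, 7), (2, 5), (3, 10), (4, 3)]
Completion times:
  Priority 1, burst=7, C=7
  Priority 2, burst=5, C=12
  Priority 3, burst=10, C=22
  Priority 4, burst=3, C=25
Average turnaround = 66/4 = 16.5

16.5


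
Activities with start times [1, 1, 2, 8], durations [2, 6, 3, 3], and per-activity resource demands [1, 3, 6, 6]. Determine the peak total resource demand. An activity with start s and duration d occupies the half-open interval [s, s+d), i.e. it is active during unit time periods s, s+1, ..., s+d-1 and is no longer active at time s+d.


Each activity i is active on [start_i, start_i + duration_i).
Compute total resource usage per time slot:
  t=0: active resources = [], total = 0
  t=1: active resources = [1, 3], total = 4
  t=2: active resources = [1, 3, 6], total = 10
  t=3: active resources = [3, 6], total = 9
  t=4: active resources = [3, 6], total = 9
  t=5: active resources = [3], total = 3
  t=6: active resources = [3], total = 3
  t=7: active resources = [], total = 0
  t=8: active resources = [6], total = 6
  t=9: active resources = [6], total = 6
  t=10: active resources = [6], total = 6
Peak resource demand = 10

10


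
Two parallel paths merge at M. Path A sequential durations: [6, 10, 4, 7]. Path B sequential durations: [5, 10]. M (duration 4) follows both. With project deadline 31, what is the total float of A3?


Forward pass: ES(A3) = sum of predecessors on chain A = 16
EF = ES + duration = 16 + 4 = 20
Backward pass: LF(M) = deadline = 31; LS(M) = 31 - 4 = 27
LF(A3) = LS(M) - sum(successors on chain A) = 27 - 7 = 20
LS = LF - duration = 20 - 4 = 16
Total float = LS - ES = 16 - 16 = 0

0


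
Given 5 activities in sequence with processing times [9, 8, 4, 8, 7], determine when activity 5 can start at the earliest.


Activity 5 starts after activities 1 through 4 complete.
Predecessor durations: [9, 8, 4, 8]
ES = 9 + 8 + 4 + 8 = 29

29


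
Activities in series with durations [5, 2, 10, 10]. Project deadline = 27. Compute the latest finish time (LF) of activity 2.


LF(activity 2) = deadline - sum of successor durations
Successors: activities 3 through 4 with durations [10, 10]
Sum of successor durations = 20
LF = 27 - 20 = 7

7


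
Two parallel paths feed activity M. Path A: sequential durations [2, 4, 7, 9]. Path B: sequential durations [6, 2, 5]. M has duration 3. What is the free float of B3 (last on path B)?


ES(B3) = sum of predecessors on chain B = 8
EF(B3) = ES + duration = 8 + 5 = 13
Successor of B3 is M. ES(M) = max(sum(A), sum(B)) = max(22, 13) = 22
Free float = ES(successor) - EF(current) = 22 - 13 = 9

9


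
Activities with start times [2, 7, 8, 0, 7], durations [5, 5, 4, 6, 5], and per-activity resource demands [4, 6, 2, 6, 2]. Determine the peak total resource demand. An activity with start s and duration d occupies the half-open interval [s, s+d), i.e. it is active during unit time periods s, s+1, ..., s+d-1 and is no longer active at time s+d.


Each activity i is active on [start_i, start_i + duration_i).
Compute total resource usage per time slot:
  t=0: active resources = [6], total = 6
  t=1: active resources = [6], total = 6
  t=2: active resources = [4, 6], total = 10
  t=3: active resources = [4, 6], total = 10
  t=4: active resources = [4, 6], total = 10
  t=5: active resources = [4, 6], total = 10
  t=6: active resources = [4], total = 4
  t=7: active resources = [6, 2], total = 8
  t=8: active resources = [6, 2, 2], total = 10
  t=9: active resources = [6, 2, 2], total = 10
  t=10: active resources = [6, 2, 2], total = 10
  t=11: active resources = [6, 2, 2], total = 10
Peak resource demand = 10

10


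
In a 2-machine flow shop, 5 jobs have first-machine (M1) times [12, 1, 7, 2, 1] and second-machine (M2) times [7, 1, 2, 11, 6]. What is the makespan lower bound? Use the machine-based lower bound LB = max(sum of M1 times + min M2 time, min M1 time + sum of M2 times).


LB1 = sum(M1 times) + min(M2 times) = 23 + 1 = 24
LB2 = min(M1 times) + sum(M2 times) = 1 + 27 = 28
Lower bound = max(LB1, LB2) = max(24, 28) = 28

28


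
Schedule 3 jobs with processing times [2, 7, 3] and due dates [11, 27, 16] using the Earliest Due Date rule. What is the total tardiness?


Sort by due date (EDD order): [(2, 11), (3, 16), (7, 27)]
Compute completion times and tardiness:
  Job 1: p=2, d=11, C=2, tardiness=max(0,2-11)=0
  Job 2: p=3, d=16, C=5, tardiness=max(0,5-16)=0
  Job 3: p=7, d=27, C=12, tardiness=max(0,12-27)=0
Total tardiness = 0

0


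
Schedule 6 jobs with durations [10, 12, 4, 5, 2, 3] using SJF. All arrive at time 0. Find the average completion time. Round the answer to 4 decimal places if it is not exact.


SJF order (ascending): [2, 3, 4, 5, 10, 12]
Completion times:
  Job 1: burst=2, C=2
  Job 2: burst=3, C=5
  Job 3: burst=4, C=9
  Job 4: burst=5, C=14
  Job 5: burst=10, C=24
  Job 6: burst=12, C=36
Average completion = 90/6 = 15.0

15.0


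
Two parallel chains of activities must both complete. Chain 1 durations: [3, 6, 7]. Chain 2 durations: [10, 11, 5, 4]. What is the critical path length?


Path A total = 3 + 6 + 7 = 16
Path B total = 10 + 11 + 5 + 4 = 30
Critical path = longest path = max(16, 30) = 30

30


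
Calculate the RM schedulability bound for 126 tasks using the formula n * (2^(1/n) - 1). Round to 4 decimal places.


Compute 2^(1/126) = 1.0055163273
Subtract 1: 1.0055163273 - 1 = 0.0055163273
Multiply by n: 126 * 0.0055163273 = 0.6950572398
Round to 4 dp: 0.6951

0.6951


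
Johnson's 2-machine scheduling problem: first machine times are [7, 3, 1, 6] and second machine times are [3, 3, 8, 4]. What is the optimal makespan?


Apply Johnson's rule:
  Group 1 (a <= b): [(3, 1, 8), (2, 3, 3)]
  Group 2 (a > b): [(4, 6, 4), (1, 7, 3)]
Optimal job order: [3, 2, 4, 1]
Schedule:
  Job 3: M1 done at 1, M2 done at 9
  Job 2: M1 done at 4, M2 done at 12
  Job 4: M1 done at 10, M2 done at 16
  Job 1: M1 done at 17, M2 done at 20
Makespan = 20

20


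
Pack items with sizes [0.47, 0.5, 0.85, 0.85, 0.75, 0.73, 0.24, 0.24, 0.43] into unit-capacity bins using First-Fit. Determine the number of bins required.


Place items sequentially using First-Fit:
  Item 0.47 -> new Bin 1
  Item 0.5 -> Bin 1 (now 0.97)
  Item 0.85 -> new Bin 2
  Item 0.85 -> new Bin 3
  Item 0.75 -> new Bin 4
  Item 0.73 -> new Bin 5
  Item 0.24 -> Bin 4 (now 0.99)
  Item 0.24 -> Bin 5 (now 0.97)
  Item 0.43 -> new Bin 6
Total bins used = 6

6


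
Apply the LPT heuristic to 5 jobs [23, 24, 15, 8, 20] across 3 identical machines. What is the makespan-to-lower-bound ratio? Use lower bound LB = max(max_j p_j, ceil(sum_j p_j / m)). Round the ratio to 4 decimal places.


LPT order: [24, 23, 20, 15, 8]
Machine loads after assignment: [24, 31, 35]
LPT makespan = 35
Lower bound = max(max_job, ceil(total/3)) = max(24, 30) = 30
Ratio = 35 / 30 = 1.1667

1.1667


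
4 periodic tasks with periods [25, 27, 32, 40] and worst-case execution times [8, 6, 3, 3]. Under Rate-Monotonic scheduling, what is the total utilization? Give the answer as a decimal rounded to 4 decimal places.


Compute individual utilizations (exact fractions):
  Task 1: C/T = 8/25 (approx. 0.32)
  Task 2: C/T = 6/27 = 2/9 (approx. 0.2222)
  Task 3: C/T = 3/32 (approx. 0.0938)
  Task 4: C/T = 3/40 (approx. 0.075)
Total utilization U = 8/25 + 2/9 + 3/32 + 3/40 = 5119/7200
Rounded to 4 decimal places: U = 0.7110
RM (Liu & Layland) bound for 4 tasks = 0.756828; compare with U = 5119/7200 (approx. 0.710972)
U <= bound, so schedulable by RM sufficient condition.

0.7110


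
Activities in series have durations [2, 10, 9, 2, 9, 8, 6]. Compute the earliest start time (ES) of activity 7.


Activity 7 starts after activities 1 through 6 complete.
Predecessor durations: [2, 10, 9, 2, 9, 8]
ES = 2 + 10 + 9 + 2 + 9 + 8 = 40

40


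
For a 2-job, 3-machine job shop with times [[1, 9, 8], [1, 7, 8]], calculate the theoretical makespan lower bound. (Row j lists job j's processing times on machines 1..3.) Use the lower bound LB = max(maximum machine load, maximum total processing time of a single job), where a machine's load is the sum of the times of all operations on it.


Machine loads:
  Machine 1: 1 + 1 = 2
  Machine 2: 9 + 7 = 16
  Machine 3: 8 + 8 = 16
Max machine load = 16
Job totals:
  Job 1: 18
  Job 2: 16
Max job total = 18
Lower bound = max(16, 18) = 18

18


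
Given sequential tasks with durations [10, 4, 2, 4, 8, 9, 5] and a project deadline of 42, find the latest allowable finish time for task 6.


LF(activity 6) = deadline - sum of successor durations
Successors: activities 7 through 7 with durations [5]
Sum of successor durations = 5
LF = 42 - 5 = 37

37


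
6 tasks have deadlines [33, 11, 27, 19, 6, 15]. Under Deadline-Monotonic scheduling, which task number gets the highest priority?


Sort tasks by relative deadline (ascending):
  Task 5: deadline = 6
  Task 2: deadline = 11
  Task 6: deadline = 15
  Task 4: deadline = 19
  Task 3: deadline = 27
  Task 1: deadline = 33
Priority order (highest first): [5, 2, 6, 4, 3, 1]
Highest priority task = 5

5


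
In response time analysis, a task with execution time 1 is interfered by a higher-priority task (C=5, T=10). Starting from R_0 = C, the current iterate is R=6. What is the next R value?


R_next = C + ceil(R_prev / T_hp) * C_hp
ceil(6 / 10) = ceil(0.6) = 1
Interference = 1 * 5 = 5
R_next = 1 + 5 = 6
R_next = R_prev, so the iteration has converged (response time = 6).

6


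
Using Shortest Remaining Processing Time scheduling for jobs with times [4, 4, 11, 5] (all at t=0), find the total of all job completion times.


Since all jobs arrive at t=0, SRPT equals SPT ordering.
SPT order: [4, 4, 5, 11]
Completion times:
  Job 1: p=4, C=4
  Job 2: p=4, C=8
  Job 3: p=5, C=13
  Job 4: p=11, C=24
Total completion time = 4 + 8 + 13 + 24 = 49

49


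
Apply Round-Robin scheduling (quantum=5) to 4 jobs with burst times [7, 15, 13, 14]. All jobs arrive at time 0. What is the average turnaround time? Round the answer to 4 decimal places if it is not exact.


Time quantum = 5
Execution trace:
  J1 runs 5 units, time = 5
  J2 runs 5 units, time = 10
  J3 runs 5 units, time = 15
  J4 runs 5 units, time = 20
  J1 runs 2 units, time = 22
  J2 runs 5 units, time = 27
  J3 runs 5 units, time = 32
  J4 runs 5 units, time = 37
  J2 runs 5 units, time = 42
  J3 runs 3 units, time = 45
  J4 runs 4 units, time = 49
Finish times: [22, 42, 45, 49]
Average turnaround = 158/4 = 39.5

39.5


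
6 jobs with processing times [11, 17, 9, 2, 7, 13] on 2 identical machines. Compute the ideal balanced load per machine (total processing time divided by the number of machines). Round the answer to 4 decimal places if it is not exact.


Total processing time = 11 + 17 + 9 + 2 + 7 + 13 = 59
Number of machines = 2
Ideal balanced load = 59 / 2 = 29.5

29.5


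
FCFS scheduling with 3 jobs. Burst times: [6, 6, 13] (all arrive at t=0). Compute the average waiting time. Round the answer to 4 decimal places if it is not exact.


FCFS order (as given): [6, 6, 13]
Waiting times:
  Job 1: wait = 0
  Job 2: wait = 6
  Job 3: wait = 12
Sum of waiting times = 18
Average waiting time = 18/3 = 6.0

6.0


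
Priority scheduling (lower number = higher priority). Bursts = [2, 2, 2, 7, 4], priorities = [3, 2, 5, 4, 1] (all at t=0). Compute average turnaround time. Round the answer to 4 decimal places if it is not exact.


Sort by priority (ascending = highest first):
Order: [(1, 4), (2, 2), (3, 2), (4, 7), (5, 2)]
Completion times:
  Priority 1, burst=4, C=4
  Priority 2, burst=2, C=6
  Priority 3, burst=2, C=8
  Priority 4, burst=7, C=15
  Priority 5, burst=2, C=17
Average turnaround = 50/5 = 10.0

10.0


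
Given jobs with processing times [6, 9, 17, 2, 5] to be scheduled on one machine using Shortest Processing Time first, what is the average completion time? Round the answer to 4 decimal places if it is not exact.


Sort jobs by processing time (SPT order): [2, 5, 6, 9, 17]
Compute completion times sequentially:
  Job 1: processing = 2, completes at 2
  Job 2: processing = 5, completes at 7
  Job 3: processing = 6, completes at 13
  Job 4: processing = 9, completes at 22
  Job 5: processing = 17, completes at 39
Sum of completion times = 83
Average completion time = 83/5 = 16.6

16.6


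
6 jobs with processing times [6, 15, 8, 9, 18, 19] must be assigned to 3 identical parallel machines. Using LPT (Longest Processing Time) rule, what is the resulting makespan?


Sort jobs in decreasing order (LPT): [19, 18, 15, 9, 8, 6]
Assign each job to the least loaded machine:
  Machine 1: jobs [19, 6], load = 25
  Machine 2: jobs [18, 8], load = 26
  Machine 3: jobs [15, 9], load = 24
Makespan = max load = 26

26


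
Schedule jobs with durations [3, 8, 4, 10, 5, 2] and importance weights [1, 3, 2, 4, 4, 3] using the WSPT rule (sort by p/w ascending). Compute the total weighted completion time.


Compute p/w ratios and sort ascending (WSPT): [(2, 3), (5, 4), (4, 2), (10, 4), (8, 3), (3, 1)]
Compute weighted completion times:
  Job (p=2,w=3): C=2, w*C=3*2=6
  Job (p=5,w=4): C=7, w*C=4*7=28
  Job (p=4,w=2): C=11, w*C=2*11=22
  Job (p=10,w=4): C=21, w*C=4*21=84
  Job (p=8,w=3): C=29, w*C=3*29=87
  Job (p=3,w=1): C=32, w*C=1*32=32
Total weighted completion time = 259

259


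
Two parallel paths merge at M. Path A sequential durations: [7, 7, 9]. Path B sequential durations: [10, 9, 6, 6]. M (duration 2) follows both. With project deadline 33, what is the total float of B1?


Forward pass: ES(B1) = sum of predecessors on chain B = 0
EF = ES + duration = 0 + 10 = 10
Backward pass: LF(M) = deadline = 33; LS(M) = 33 - 2 = 31
LF(B1) = LS(M) - sum(successors on chain B) = 31 - 21 = 10
LS = LF - duration = 10 - 10 = 0
Total float = LS - ES = 0 - 0 = 0

0


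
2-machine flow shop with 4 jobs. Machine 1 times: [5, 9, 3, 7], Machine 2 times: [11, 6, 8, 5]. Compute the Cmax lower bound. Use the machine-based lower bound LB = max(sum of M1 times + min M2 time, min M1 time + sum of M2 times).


LB1 = sum(M1 times) + min(M2 times) = 24 + 5 = 29
LB2 = min(M1 times) + sum(M2 times) = 3 + 30 = 33
Lower bound = max(LB1, LB2) = max(29, 33) = 33

33


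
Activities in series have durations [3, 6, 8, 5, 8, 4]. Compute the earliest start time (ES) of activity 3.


Activity 3 starts after activities 1 through 2 complete.
Predecessor durations: [3, 6]
ES = 3 + 6 = 9

9


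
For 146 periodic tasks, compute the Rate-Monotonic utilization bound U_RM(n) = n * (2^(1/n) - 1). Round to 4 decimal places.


Compute 2^(1/146) = 1.0047588711
Subtract 1: 1.0047588711 - 1 = 0.0047588711
Multiply by n: 146 * 0.0047588711 = 0.6947951806
Round to 4 dp: 0.6948

0.6948


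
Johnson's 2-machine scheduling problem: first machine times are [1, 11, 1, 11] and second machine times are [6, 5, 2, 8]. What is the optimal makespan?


Apply Johnson's rule:
  Group 1 (a <= b): [(1, 1, 6), (3, 1, 2)]
  Group 2 (a > b): [(4, 11, 8), (2, 11, 5)]
Optimal job order: [1, 3, 4, 2]
Schedule:
  Job 1: M1 done at 1, M2 done at 7
  Job 3: M1 done at 2, M2 done at 9
  Job 4: M1 done at 13, M2 done at 21
  Job 2: M1 done at 24, M2 done at 29
Makespan = 29

29


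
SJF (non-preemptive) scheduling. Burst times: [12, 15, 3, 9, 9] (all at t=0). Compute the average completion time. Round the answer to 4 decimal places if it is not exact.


SJF order (ascending): [3, 9, 9, 12, 15]
Completion times:
  Job 1: burst=3, C=3
  Job 2: burst=9, C=12
  Job 3: burst=9, C=21
  Job 4: burst=12, C=33
  Job 5: burst=15, C=48
Average completion = 117/5 = 23.4

23.4


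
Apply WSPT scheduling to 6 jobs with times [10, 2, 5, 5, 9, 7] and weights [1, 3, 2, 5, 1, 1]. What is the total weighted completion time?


Compute p/w ratios and sort ascending (WSPT): [(2, 3), (5, 5), (5, 2), (7, 1), (9, 1), (10, 1)]
Compute weighted completion times:
  Job (p=2,w=3): C=2, w*C=3*2=6
  Job (p=5,w=5): C=7, w*C=5*7=35
  Job (p=5,w=2): C=12, w*C=2*12=24
  Job (p=7,w=1): C=19, w*C=1*19=19
  Job (p=9,w=1): C=28, w*C=1*28=28
  Job (p=10,w=1): C=38, w*C=1*38=38
Total weighted completion time = 150

150


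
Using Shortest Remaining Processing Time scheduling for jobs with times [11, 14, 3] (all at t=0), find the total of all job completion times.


Since all jobs arrive at t=0, SRPT equals SPT ordering.
SPT order: [3, 11, 14]
Completion times:
  Job 1: p=3, C=3
  Job 2: p=11, C=14
  Job 3: p=14, C=28
Total completion time = 3 + 14 + 28 = 45

45


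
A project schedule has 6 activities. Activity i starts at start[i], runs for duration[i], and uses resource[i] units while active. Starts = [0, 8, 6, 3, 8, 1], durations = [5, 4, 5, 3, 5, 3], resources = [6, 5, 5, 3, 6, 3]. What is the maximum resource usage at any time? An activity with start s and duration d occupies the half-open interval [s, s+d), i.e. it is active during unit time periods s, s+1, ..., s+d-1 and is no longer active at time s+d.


Each activity i is active on [start_i, start_i + duration_i).
Compute total resource usage per time slot:
  t=0: active resources = [6], total = 6
  t=1: active resources = [6, 3], total = 9
  t=2: active resources = [6, 3], total = 9
  t=3: active resources = [6, 3, 3], total = 12
  t=4: active resources = [6, 3], total = 9
  t=5: active resources = [3], total = 3
  t=6: active resources = [5], total = 5
  t=7: active resources = [5], total = 5
  t=8: active resources = [5, 5, 6], total = 16
  t=9: active resources = [5, 5, 6], total = 16
  t=10: active resources = [5, 5, 6], total = 16
  t=11: active resources = [5, 6], total = 11
  t=12: active resources = [6], total = 6
Peak resource demand = 16

16


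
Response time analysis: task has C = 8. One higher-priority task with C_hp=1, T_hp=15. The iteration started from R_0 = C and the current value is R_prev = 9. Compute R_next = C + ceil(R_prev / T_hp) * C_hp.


R_next = C + ceil(R_prev / T_hp) * C_hp
ceil(9 / 15) = ceil(0.6) = 1
Interference = 1 * 1 = 1
R_next = 8 + 1 = 9
R_next = R_prev, so the iteration has converged (response time = 9).

9


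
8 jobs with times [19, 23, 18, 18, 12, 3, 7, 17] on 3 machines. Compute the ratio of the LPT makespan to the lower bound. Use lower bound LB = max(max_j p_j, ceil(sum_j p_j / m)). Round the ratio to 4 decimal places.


LPT order: [23, 19, 18, 18, 17, 12, 7, 3]
Machine loads after assignment: [42, 39, 36]
LPT makespan = 42
Lower bound = max(max_job, ceil(total/3)) = max(23, 39) = 39
Ratio = 42 / 39 = 1.0769

1.0769


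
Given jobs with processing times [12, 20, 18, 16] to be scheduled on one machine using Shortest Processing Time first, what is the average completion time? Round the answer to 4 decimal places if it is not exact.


Sort jobs by processing time (SPT order): [12, 16, 18, 20]
Compute completion times sequentially:
  Job 1: processing = 12, completes at 12
  Job 2: processing = 16, completes at 28
  Job 3: processing = 18, completes at 46
  Job 4: processing = 20, completes at 66
Sum of completion times = 152
Average completion time = 152/4 = 38.0

38.0


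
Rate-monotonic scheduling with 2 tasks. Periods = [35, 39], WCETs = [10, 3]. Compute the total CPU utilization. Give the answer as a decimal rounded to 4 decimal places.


Compute individual utilizations (exact fractions):
  Task 1: C/T = 10/35 = 2/7 (approx. 0.2857)
  Task 2: C/T = 3/39 = 1/13 (approx. 0.0769)
Total utilization U = 2/7 + 1/13 = 33/91
Rounded to 4 decimal places: U = 0.3626
RM (Liu & Layland) bound for 2 tasks = 0.828427; compare with U = 33/91 (approx. 0.362637)
U <= bound, so schedulable by RM sufficient condition.

0.3626


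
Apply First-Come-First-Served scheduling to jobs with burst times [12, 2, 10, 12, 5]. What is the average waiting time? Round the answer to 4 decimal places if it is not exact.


FCFS order (as given): [12, 2, 10, 12, 5]
Waiting times:
  Job 1: wait = 0
  Job 2: wait = 12
  Job 3: wait = 14
  Job 4: wait = 24
  Job 5: wait = 36
Sum of waiting times = 86
Average waiting time = 86/5 = 17.2

17.2


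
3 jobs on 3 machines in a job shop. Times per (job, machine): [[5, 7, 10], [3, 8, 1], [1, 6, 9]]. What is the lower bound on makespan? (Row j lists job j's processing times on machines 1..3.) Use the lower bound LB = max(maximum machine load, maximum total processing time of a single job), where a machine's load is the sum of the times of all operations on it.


Machine loads:
  Machine 1: 5 + 3 + 1 = 9
  Machine 2: 7 + 8 + 6 = 21
  Machine 3: 10 + 1 + 9 = 20
Max machine load = 21
Job totals:
  Job 1: 22
  Job 2: 12
  Job 3: 16
Max job total = 22
Lower bound = max(21, 22) = 22

22


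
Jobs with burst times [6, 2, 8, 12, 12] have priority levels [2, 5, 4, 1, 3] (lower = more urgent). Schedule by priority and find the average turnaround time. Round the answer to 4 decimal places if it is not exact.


Sort by priority (ascending = highest first):
Order: [(1, 12), (2, 6), (3, 12), (4, 8), (5, 2)]
Completion times:
  Priority 1, burst=12, C=12
  Priority 2, burst=6, C=18
  Priority 3, burst=12, C=30
  Priority 4, burst=8, C=38
  Priority 5, burst=2, C=40
Average turnaround = 138/5 = 27.6

27.6


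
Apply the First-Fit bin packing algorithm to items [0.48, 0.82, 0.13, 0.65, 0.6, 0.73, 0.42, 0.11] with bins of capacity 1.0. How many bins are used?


Place items sequentially using First-Fit:
  Item 0.48 -> new Bin 1
  Item 0.82 -> new Bin 2
  Item 0.13 -> Bin 1 (now 0.61)
  Item 0.65 -> new Bin 3
  Item 0.6 -> new Bin 4
  Item 0.73 -> new Bin 5
  Item 0.42 -> new Bin 6
  Item 0.11 -> Bin 1 (now 0.72)
Total bins used = 6

6


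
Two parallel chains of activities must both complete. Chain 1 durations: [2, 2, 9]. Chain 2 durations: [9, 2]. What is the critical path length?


Path A total = 2 + 2 + 9 = 13
Path B total = 9 + 2 = 11
Critical path = longest path = max(13, 11) = 13

13


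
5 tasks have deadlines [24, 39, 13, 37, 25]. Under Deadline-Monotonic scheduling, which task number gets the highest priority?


Sort tasks by relative deadline (ascending):
  Task 3: deadline = 13
  Task 1: deadline = 24
  Task 5: deadline = 25
  Task 4: deadline = 37
  Task 2: deadline = 39
Priority order (highest first): [3, 1, 5, 4, 2]
Highest priority task = 3

3


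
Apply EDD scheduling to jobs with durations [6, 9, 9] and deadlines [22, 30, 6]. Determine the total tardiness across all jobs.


Sort by due date (EDD order): [(9, 6), (6, 22), (9, 30)]
Compute completion times and tardiness:
  Job 1: p=9, d=6, C=9, tardiness=max(0,9-6)=3
  Job 2: p=6, d=22, C=15, tardiness=max(0,15-22)=0
  Job 3: p=9, d=30, C=24, tardiness=max(0,24-30)=0
Total tardiness = 3

3


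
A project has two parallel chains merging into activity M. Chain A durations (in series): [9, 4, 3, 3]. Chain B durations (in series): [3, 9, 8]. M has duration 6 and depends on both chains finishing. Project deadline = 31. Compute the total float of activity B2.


Forward pass: ES(B2) = sum of predecessors on chain B = 3
EF = ES + duration = 3 + 9 = 12
Backward pass: LF(M) = deadline = 31; LS(M) = 31 - 6 = 25
LF(B2) = LS(M) - sum(successors on chain B) = 25 - 8 = 17
LS = LF - duration = 17 - 9 = 8
Total float = LS - ES = 8 - 3 = 5

5


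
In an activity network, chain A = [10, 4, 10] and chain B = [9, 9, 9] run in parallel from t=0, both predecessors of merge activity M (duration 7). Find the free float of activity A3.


ES(A3) = sum of predecessors on chain A = 14
EF(A3) = ES + duration = 14 + 10 = 24
Successor of A3 is M. ES(M) = max(sum(A), sum(B)) = max(24, 27) = 27
Free float = ES(successor) - EF(current) = 27 - 24 = 3

3


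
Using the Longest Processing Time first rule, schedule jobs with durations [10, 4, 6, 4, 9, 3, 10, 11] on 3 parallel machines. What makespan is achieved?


Sort jobs in decreasing order (LPT): [11, 10, 10, 9, 6, 4, 4, 3]
Assign each job to the least loaded machine:
  Machine 1: jobs [11, 4, 4], load = 19
  Machine 2: jobs [10, 9], load = 19
  Machine 3: jobs [10, 6, 3], load = 19
Makespan = max load = 19

19


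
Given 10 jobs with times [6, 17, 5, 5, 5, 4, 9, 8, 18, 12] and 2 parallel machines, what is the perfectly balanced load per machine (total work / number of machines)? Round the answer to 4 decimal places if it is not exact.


Total processing time = 6 + 17 + 5 + 5 + 5 + 4 + 9 + 8 + 18 + 12 = 89
Number of machines = 2
Ideal balanced load = 89 / 2 = 44.5

44.5


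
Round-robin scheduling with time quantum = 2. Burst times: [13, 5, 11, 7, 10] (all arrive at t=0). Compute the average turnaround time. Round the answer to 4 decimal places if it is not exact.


Time quantum = 2
Execution trace:
  J1 runs 2 units, time = 2
  J2 runs 2 units, time = 4
  J3 runs 2 units, time = 6
  J4 runs 2 units, time = 8
  J5 runs 2 units, time = 10
  J1 runs 2 units, time = 12
  J2 runs 2 units, time = 14
  J3 runs 2 units, time = 16
  J4 runs 2 units, time = 18
  J5 runs 2 units, time = 20
  J1 runs 2 units, time = 22
  J2 runs 1 units, time = 23
  J3 runs 2 units, time = 25
  J4 runs 2 units, time = 27
  J5 runs 2 units, time = 29
  J1 runs 2 units, time = 31
  J3 runs 2 units, time = 33
  J4 runs 1 units, time = 34
  J5 runs 2 units, time = 36
  J1 runs 2 units, time = 38
  J3 runs 2 units, time = 40
  J5 runs 2 units, time = 42
  J1 runs 2 units, time = 44
  J3 runs 1 units, time = 45
  J1 runs 1 units, time = 46
Finish times: [46, 23, 45, 34, 42]
Average turnaround = 190/5 = 38.0

38.0


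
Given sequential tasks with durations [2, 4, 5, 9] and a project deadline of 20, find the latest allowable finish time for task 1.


LF(activity 1) = deadline - sum of successor durations
Successors: activities 2 through 4 with durations [4, 5, 9]
Sum of successor durations = 18
LF = 20 - 18 = 2

2


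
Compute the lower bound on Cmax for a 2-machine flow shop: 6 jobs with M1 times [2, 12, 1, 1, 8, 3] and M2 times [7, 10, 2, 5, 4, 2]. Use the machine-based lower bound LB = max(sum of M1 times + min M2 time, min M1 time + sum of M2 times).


LB1 = sum(M1 times) + min(M2 times) = 27 + 2 = 29
LB2 = min(M1 times) + sum(M2 times) = 1 + 30 = 31
Lower bound = max(LB1, LB2) = max(29, 31) = 31

31


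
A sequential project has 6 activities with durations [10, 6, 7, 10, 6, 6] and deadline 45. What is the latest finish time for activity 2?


LF(activity 2) = deadline - sum of successor durations
Successors: activities 3 through 6 with durations [7, 10, 6, 6]
Sum of successor durations = 29
LF = 45 - 29 = 16

16


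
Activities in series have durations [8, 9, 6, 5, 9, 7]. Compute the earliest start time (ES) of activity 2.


Activity 2 starts after activities 1 through 1 complete.
Predecessor durations: [8]
ES = 8 = 8

8


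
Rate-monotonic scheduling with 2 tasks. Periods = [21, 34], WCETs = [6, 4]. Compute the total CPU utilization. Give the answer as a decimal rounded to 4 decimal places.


Compute individual utilizations (exact fractions):
  Task 1: C/T = 6/21 = 2/7 (approx. 0.2857)
  Task 2: C/T = 4/34 = 2/17 (approx. 0.1176)
Total utilization U = 2/7 + 2/17 = 48/119
Rounded to 4 decimal places: U = 0.4034
RM (Liu & Layland) bound for 2 tasks = 0.828427; compare with U = 48/119 (approx. 0.403361)
U <= bound, so schedulable by RM sufficient condition.

0.4034


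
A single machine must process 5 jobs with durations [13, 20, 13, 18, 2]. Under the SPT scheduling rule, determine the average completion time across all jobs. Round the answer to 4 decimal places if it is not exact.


Sort jobs by processing time (SPT order): [2, 13, 13, 18, 20]
Compute completion times sequentially:
  Job 1: processing = 2, completes at 2
  Job 2: processing = 13, completes at 15
  Job 3: processing = 13, completes at 28
  Job 4: processing = 18, completes at 46
  Job 5: processing = 20, completes at 66
Sum of completion times = 157
Average completion time = 157/5 = 31.4

31.4


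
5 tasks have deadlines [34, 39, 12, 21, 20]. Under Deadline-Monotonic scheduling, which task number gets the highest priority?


Sort tasks by relative deadline (ascending):
  Task 3: deadline = 12
  Task 5: deadline = 20
  Task 4: deadline = 21
  Task 1: deadline = 34
  Task 2: deadline = 39
Priority order (highest first): [3, 5, 4, 1, 2]
Highest priority task = 3

3


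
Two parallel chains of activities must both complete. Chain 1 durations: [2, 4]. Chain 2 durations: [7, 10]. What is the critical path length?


Path A total = 2 + 4 = 6
Path B total = 7 + 10 = 17
Critical path = longest path = max(6, 17) = 17

17


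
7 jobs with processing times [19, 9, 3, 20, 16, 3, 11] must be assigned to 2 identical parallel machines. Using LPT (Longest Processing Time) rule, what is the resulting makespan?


Sort jobs in decreasing order (LPT): [20, 19, 16, 11, 9, 3, 3]
Assign each job to the least loaded machine:
  Machine 1: jobs [20, 11, 9], load = 40
  Machine 2: jobs [19, 16, 3, 3], load = 41
Makespan = max load = 41

41


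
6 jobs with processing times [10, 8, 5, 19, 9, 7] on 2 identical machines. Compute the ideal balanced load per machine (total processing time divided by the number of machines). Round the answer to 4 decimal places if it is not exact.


Total processing time = 10 + 8 + 5 + 19 + 9 + 7 = 58
Number of machines = 2
Ideal balanced load = 58 / 2 = 29.0

29.0


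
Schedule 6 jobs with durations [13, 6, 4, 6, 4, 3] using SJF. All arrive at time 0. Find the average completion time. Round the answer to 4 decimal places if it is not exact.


SJF order (ascending): [3, 4, 4, 6, 6, 13]
Completion times:
  Job 1: burst=3, C=3
  Job 2: burst=4, C=7
  Job 3: burst=4, C=11
  Job 4: burst=6, C=17
  Job 5: burst=6, C=23
  Job 6: burst=13, C=36
Average completion = 97/6 = 16.1667

16.1667


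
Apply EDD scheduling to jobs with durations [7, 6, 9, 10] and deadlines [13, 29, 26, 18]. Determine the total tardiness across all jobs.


Sort by due date (EDD order): [(7, 13), (10, 18), (9, 26), (6, 29)]
Compute completion times and tardiness:
  Job 1: p=7, d=13, C=7, tardiness=max(0,7-13)=0
  Job 2: p=10, d=18, C=17, tardiness=max(0,17-18)=0
  Job 3: p=9, d=26, C=26, tardiness=max(0,26-26)=0
  Job 4: p=6, d=29, C=32, tardiness=max(0,32-29)=3
Total tardiness = 3

3


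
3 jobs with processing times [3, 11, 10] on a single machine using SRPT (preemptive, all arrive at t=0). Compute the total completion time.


Since all jobs arrive at t=0, SRPT equals SPT ordering.
SPT order: [3, 10, 11]
Completion times:
  Job 1: p=3, C=3
  Job 2: p=10, C=13
  Job 3: p=11, C=24
Total completion time = 3 + 13 + 24 = 40

40


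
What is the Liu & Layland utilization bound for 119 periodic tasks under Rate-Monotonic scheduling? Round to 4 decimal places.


Compute 2^(1/119) = 1.0058417632
Subtract 1: 1.0058417632 - 1 = 0.0058417632
Multiply by n: 119 * 0.0058417632 = 0.6951698208
Round to 4 dp: 0.6952

0.6952
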